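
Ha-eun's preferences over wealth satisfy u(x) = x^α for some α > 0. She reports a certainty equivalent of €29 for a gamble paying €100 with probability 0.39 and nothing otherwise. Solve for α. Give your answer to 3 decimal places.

Since u(0) = 0, the lottery's EU is 0.39·100^α.
Equating: 29^α = 0.39·100^α, i.e. 0.2900^α = 0.39.
Taking logs: α·ln(29/100) = ln(0.39), so α = -0.941609 / -1.237874 ≈ 0.761.

α ≈ 0.761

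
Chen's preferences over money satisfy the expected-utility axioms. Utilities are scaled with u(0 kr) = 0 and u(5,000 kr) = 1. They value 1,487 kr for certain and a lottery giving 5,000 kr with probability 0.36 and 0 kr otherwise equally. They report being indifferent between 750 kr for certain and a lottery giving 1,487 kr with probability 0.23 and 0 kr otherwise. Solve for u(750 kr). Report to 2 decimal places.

0.08

First, u(1,487 kr) = 0.36·u(5,000 kr) + 0.64·u(0 kr) = 0.36.
The second indifference gives u(750 kr) = 0.23·u(1,487 kr) + 0.77·u(0 kr) = 0.23·0.36 + 0.77·0.00 = 0.0828.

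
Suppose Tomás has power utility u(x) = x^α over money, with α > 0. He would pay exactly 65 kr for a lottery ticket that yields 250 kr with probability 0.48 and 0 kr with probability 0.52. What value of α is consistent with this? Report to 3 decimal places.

EU(lottery) = 0.48·250^α + 0.52·0 = 0.48·250^α.
Setting u(65) equal to that: 65^α = 0.48·250^α ⇒ (65/250)^α = 0.48.
α = ln(0.48) / ln(65/250) = -0.733969/-1.347074 ≈ 0.545.

α ≈ 0.545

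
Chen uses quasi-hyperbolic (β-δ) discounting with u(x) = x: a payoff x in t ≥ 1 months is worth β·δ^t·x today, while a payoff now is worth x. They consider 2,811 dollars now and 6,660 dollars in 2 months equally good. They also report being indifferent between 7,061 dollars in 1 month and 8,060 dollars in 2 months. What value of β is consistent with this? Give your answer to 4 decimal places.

From the later pair, β·δ^1·7061 = β·δ^2·8060; dividing through, δ = 7061/8060 = 0.87605.
Substituting δ into 2811 = β·δ^2·6660: β = 2811/(5111.361) ≈ 0.5500.

β ≈ 0.5500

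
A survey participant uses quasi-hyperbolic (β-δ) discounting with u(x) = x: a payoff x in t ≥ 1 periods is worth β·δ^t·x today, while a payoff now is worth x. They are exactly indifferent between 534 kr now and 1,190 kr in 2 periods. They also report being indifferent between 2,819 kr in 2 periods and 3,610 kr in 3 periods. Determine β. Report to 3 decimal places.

β ≈ 0.736

The second indifference involves only future payoffs, so β cancels: β·δ^2·2819 = β·δ^3·3610, giving δ = 2819/3610 = 0.78089.
The first indifference: 534 = β·δ^2·1190, so β = 534/(δ^2·1190) = 534/(0.60978·1190) ≈ 0.736.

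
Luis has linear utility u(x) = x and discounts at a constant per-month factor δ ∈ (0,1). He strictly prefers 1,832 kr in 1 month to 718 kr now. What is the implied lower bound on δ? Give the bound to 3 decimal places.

δ > 0.392

Under u(x) = x this choice says 718 < δ·1832.
Dividing through by 1832 gives δ > 0.39192.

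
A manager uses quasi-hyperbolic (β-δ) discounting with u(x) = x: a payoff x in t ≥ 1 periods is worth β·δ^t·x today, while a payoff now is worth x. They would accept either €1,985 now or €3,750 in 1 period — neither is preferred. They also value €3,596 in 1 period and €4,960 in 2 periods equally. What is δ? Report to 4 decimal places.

δ ≈ 0.7250

Both payoffs in the second observation are in the future, so β drops out: δ^1·3596 = δ^2·4960 ⇒ δ = 3596/4960 = 0.72500.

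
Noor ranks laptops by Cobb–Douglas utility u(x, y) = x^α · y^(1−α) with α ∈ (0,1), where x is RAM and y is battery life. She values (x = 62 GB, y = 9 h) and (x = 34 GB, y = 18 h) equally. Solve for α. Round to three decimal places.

α ≈ 0.536

Set the two utilities equal: 62^α·9^(1−α) = 34^α·18^(1−α).
Rearrange to (62/34)^α = (18/9)^(1−α) and take logs: α·0.600774 = (1−α)·0.693147.
So α/(1−α) = (0.693147)/(0.600774) = 1.153757, and α = 1.153757/2.153757 ≈ 0.536.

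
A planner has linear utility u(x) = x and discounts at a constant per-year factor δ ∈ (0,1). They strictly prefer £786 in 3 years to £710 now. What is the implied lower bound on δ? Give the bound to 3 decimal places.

Comparing present values: 710 < δ^3·786.
So δ^3 > 710/786 = 0.90331; taking the cube root of both positive sides preserves the inequality.
δ > 0.90331^(1/3) = 0.967.

δ > 0.967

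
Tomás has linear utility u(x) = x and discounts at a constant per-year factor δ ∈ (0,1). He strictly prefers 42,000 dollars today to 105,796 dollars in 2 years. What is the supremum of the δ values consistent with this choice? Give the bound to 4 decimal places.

Comparing present values: 42000 > δ^2·105796.
Hence δ^2 < 42000/105796 = 0.39699, and x ↦ x^(1/2) is increasing on (0,∞).
δ < 0.39699^(1/2) = 0.6301.

δ < 0.6301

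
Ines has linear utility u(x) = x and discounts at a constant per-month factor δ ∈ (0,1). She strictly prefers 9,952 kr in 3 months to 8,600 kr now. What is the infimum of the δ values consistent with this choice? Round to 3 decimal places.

δ > 0.952

Under u(x) = x this choice says 8600 < δ^3·9952.
Dividing by 9952: δ^3 > 0.86415. Both sides are positive, so the cube root keeps the direction.
δ > (8600/9952)^(1/3) ≈ 0.952.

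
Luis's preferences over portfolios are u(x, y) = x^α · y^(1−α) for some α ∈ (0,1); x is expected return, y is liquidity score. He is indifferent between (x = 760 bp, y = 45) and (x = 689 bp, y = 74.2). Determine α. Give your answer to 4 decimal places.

α ≈ 0.8360

The Cobb–Douglas utilities coincide, so 760^α·45^(1−α) = 689^α·74.2^(1−α).
(760/689)^α = (74.2/45)^(1−α); take logs: α·ln(760/689) = (1−α)·ln(74.2/45), i.e. α·0.0980772 = (1−α)·0.5001017.
So α/(1−α) = (0.5001017)/(0.0980772) = 5.0990618, and α = 5.0990618/6.0990618 ≈ 0.8360.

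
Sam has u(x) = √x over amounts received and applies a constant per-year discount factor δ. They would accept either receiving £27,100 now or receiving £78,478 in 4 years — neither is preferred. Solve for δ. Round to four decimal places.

Equating discounted utilities: u(27100) = δ^4·u(78478) ⇒ δ^4 = u(27100)/u(78478).
With u(x) = √x: δ^4 = √27100/√78478 = √(27100/78478) = 0.58764.
Taking the 4th root: δ = 0.58764^(1/4) ≈ 0.8755.

δ ≈ 0.8755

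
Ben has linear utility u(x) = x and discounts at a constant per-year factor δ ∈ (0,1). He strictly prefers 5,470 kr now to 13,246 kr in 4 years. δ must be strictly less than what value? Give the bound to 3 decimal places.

δ < 0.802

Under u(x) = x this choice says 5470 > δ^4·13246.
So δ^4 < 5470/13246 = 0.41295; taking the 4th root of both positive sides preserves the inequality.
δ < 0.41295^(1/4) = 0.802.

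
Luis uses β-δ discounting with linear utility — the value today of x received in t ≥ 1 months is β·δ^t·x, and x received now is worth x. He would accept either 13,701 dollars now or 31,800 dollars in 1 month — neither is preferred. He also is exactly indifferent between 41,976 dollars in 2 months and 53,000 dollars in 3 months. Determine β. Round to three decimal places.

β ≈ 0.544

From the later pair, β·δ^2·41976 = β·δ^3·53000; dividing through, δ = 41976/53000 = 0.79200.
Now use the now-vs-future pair: 13701 = β·δ·31800 gives β = 13701/(0.79200·31800) ≈ 0.544.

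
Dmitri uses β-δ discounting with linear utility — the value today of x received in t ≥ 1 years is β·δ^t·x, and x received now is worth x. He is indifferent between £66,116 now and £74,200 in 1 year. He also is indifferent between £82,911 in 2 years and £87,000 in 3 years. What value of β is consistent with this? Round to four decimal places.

β ≈ 0.9350

From the later pair, β·δ^2·82911 = β·δ^3·87000; dividing through, δ = 82911/87000 = 0.95300.
The first indifference: 66116 = β·δ·74200, so β = 66116/(δ·74200) = 66116/(0.95300·74200) ≈ 0.9350.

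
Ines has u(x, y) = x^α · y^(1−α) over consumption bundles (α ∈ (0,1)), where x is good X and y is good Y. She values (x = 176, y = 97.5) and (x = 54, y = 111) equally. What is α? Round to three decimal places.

Set the two utilities equal: 176^α·97.5^(1−α) = 54^α·111^(1−α).
Taking logs: α·ln 176 + (1−α)·ln 97.5 = α·ln 54 + (1−α)·ln 111, i.e. α·1.181500 = (1−α)·0.129678.
Thus α·(1.311178) = 0.129678, so α = 0.129678/1.311178 ≈ 0.099.

α ≈ 0.099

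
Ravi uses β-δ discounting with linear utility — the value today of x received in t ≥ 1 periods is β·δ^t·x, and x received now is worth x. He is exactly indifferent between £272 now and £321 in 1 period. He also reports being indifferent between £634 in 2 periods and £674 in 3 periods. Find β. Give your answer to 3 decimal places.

The second indifference involves only future payoffs, so β cancels: β·δ^2·634 = β·δ^3·674, giving δ = 634/674 = 0.94065.
Now use the now-vs-future pair: 272 = β·δ·321 gives β = 272/(0.94065·321) ≈ 0.901.

β ≈ 0.901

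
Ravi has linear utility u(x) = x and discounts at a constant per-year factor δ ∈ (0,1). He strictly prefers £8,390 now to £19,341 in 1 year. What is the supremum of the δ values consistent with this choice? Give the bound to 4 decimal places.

Under u(x) = x this choice says 8390 > δ·19341.
Dividing through by 19341 gives δ < 0.43379.

δ < 0.4338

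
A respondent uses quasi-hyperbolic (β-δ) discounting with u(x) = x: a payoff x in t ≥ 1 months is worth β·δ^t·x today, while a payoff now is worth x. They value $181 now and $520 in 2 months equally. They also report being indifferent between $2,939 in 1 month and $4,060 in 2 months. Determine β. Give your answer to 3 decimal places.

Both payoffs in the second observation are in the future, so β drops out: δ^1·2939 = δ^2·4060 ⇒ δ = 2939/4060 = 0.72389.
Substituting δ into 181 = β·δ^2·520: β = 181/(272.490) ≈ 0.664.

β ≈ 0.664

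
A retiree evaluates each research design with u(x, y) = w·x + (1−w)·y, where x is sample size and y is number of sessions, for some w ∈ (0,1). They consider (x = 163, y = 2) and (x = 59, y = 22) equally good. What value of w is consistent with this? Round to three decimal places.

Equating utilities: w·163 + (1−w)·2 = w·59 + (1−w)·22.
Rearranging, 104·w − 20·(1−w) = 0.
So w/(1−w) = 20/104 = 0.1923, giving w = 20/(104+20) = 0.161.

w = 0.161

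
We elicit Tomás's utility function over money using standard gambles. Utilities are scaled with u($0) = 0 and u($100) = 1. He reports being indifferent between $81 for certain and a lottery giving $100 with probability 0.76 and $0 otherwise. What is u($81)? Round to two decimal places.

0.76

By the standard-gamble method, u($81) is just the indifference probability on the best outcome: 0.76.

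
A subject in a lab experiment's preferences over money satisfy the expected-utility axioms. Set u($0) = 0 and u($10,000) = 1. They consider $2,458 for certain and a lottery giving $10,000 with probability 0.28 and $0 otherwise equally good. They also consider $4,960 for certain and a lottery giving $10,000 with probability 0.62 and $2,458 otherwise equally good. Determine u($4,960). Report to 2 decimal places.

0.73

The first gamble pins u($2,458): it must equal 0.28·1 + 0.72·0 = 0.28.
Then u($4,960) = 0.62·u($10,000) + 0.38·u($2,458) = 0.62·1.00 + 0.38·0.28 = 0.7264.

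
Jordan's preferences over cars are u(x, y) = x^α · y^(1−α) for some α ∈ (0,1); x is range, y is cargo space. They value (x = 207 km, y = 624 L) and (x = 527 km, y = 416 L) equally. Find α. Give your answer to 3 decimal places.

α ≈ 0.303

The Cobb–Douglas utilities coincide, so 207^α·624^(1−α) = 527^α·416^(1−α).
Taking logs: α·ln 207 + (1−α)·ln 624 = α·ln 527 + (1−α)·ln 416, i.e. α·-0.934482 = (1−α)·-0.405465.
Thus α·(-1.339947) = -0.405465, so α = -0.405465/-1.339947 ≈ 0.303.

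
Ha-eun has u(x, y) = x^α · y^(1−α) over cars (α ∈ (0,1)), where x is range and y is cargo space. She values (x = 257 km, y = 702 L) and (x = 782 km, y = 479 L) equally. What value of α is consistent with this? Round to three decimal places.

α ≈ 0.256

The Cobb–Douglas utilities coincide, so 257^α·702^(1−α) = 782^α·479^(1−α).
Taking logs: α·ln 257 + (1−α)·ln 702 = α·ln 782 + (1−α)·ln 479, i.e. α·-1.112779 = (1−α)·-0.382233.
Thus α·(-1.495012) = -0.382233, so α = -0.382233/-1.495012 ≈ 0.256.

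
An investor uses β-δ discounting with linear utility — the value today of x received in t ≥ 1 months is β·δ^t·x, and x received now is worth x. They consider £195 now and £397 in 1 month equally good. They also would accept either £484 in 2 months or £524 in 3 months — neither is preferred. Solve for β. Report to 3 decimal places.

β ≈ 0.532

Both payoffs in the second observation are in the future, so β drops out: δ^2·484 = δ^3·524 ⇒ δ = 484/524 = 0.92366.
Substituting δ into 195 = β·δ·397: β = 195/(366.695) ≈ 0.532.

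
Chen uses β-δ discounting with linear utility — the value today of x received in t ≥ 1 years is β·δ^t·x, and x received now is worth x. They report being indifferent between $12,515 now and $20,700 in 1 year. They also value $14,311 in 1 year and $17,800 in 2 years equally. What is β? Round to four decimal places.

β ≈ 0.7520

From the later pair, β·δ^1·14311 = β·δ^2·17800; dividing through, δ = 14311/17800 = 0.80399.
Substituting δ into 12515 = β·δ·20700: β = 12515/(16642.567) ≈ 0.7520.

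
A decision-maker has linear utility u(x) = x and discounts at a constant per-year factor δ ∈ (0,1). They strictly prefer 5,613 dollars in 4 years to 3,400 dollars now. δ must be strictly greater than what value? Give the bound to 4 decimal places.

δ > 0.8822

Under u(x) = x this choice says 3400 < δ^4·5613.
So δ^4 > 3400/5613 = 0.60574; taking the 4th root of both positive sides preserves the inequality.
δ > (3400/5613)^(1/4) ≈ 0.8822.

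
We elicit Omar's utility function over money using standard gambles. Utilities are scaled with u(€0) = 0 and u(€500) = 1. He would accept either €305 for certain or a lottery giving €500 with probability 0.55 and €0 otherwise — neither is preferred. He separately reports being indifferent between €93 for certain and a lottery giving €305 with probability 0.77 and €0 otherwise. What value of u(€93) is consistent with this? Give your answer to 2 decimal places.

0.42

The first gamble pins u(€305): it must equal 0.55·1 + 0.45·0 = 0.55.
The second indifference gives u(€93) = 0.77·u(€305) + 0.23·u(€0) = 0.77·0.55 + 0.23·0.00 = 0.4235.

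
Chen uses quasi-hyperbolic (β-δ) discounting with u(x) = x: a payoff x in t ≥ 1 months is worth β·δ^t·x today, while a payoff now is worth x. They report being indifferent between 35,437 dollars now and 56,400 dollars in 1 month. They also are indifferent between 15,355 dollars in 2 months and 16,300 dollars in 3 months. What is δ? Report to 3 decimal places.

Both payoffs in the second observation are in the future, so β drops out: δ^2·15355 = δ^3·16300 ⇒ δ = 15355/16300 = 0.94202.

δ ≈ 0.942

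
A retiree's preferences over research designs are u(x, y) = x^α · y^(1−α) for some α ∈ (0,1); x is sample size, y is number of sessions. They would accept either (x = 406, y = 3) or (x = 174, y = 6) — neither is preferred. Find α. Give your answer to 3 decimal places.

Set the two utilities equal: 406^α·3^(1−α) = 174^α·6^(1−α).
(406/174)^α = (6/3)^(1−α); take logs: α·ln(406/174) = (1−α)·ln(6/3), i.e. α·0.847298 = (1−α)·0.693147.
With A = 0.847298 and B = 0.693147: α·A = (1−α)·B, so α = B/(A+B) = 0.693147/1.540445 ≈ 0.450.

α ≈ 0.450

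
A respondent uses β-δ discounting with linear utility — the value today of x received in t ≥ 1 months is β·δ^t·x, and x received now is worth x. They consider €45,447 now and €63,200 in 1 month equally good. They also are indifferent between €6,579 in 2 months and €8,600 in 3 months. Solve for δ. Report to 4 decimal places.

δ ≈ 0.7650

Both payoffs in the second observation are in the future, so β drops out: δ^2·6579 = δ^3·8600 ⇒ δ = 6579/8600 = 0.76500.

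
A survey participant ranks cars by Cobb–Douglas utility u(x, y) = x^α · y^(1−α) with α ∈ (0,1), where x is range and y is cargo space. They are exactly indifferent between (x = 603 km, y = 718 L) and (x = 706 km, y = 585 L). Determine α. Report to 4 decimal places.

Set the two utilities equal: 603^α·718^(1−α) = 706^α·585^(1−α).
Taking logs: α·ln 603 + (1−α)·ln 718 = α·ln 706 + (1−α)·ln 585, i.e. α·-0.1576980 = (1−α)·-0.2048577.
Thus α·(-0.3625557) = -0.2048577, so α = -0.2048577/-0.3625557 ≈ 0.5650.

α ≈ 0.5650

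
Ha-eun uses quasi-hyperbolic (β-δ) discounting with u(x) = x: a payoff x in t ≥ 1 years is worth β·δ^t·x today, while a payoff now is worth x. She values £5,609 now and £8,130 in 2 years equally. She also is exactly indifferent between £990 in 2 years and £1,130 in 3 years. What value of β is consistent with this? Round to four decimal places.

β ≈ 0.8988

From the later pair, β·δ^2·990 = β·δ^3·1130; dividing through, δ = 990/1130 = 0.87611.
Now use the now-vs-future pair: 5609 = β·δ^2·8130 gives β = 5609/(0.76756·8130) ≈ 0.8988.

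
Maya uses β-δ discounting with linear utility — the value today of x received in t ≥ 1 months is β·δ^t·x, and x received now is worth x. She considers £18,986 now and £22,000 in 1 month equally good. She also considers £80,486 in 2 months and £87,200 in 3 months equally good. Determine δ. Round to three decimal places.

δ ≈ 0.923

From the later pair, β·δ^2·80486 = β·δ^3·87200; dividing through, δ = 80486/87200 = 0.92300.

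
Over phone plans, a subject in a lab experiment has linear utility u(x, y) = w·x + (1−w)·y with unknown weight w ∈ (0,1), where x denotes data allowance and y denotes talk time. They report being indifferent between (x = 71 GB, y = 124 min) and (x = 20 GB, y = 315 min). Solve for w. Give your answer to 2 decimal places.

w = 0.79

Equating utilities: w·71 + (1−w)·124 = w·20 + (1−w)·315.
w·(71−20) = (1−w)·(315−124), i.e. w·51 = (1−w)·191.
The marginal rate of substitution is 191/51, so w = 191/(51+191) = 0.79.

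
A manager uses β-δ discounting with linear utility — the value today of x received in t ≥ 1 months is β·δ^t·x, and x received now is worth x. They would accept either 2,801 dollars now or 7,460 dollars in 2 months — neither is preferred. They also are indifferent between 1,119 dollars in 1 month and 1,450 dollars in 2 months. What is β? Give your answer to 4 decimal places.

From the later pair, β·δ^1·1119 = β·δ^2·1450; dividing through, δ = 1119/1450 = 0.77172.
Substituting δ into 2801 = β·δ^2·7460: β = 2801/(4442.864) ≈ 0.6304.

β ≈ 0.6304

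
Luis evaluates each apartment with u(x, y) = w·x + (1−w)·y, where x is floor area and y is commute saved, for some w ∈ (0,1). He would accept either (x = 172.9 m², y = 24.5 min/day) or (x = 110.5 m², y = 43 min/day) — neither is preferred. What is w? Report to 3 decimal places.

Indifference: w·172.9 + (1−w)·24.5 = w·110.5 + (1−w)·43.
w·(172.9−110.5) = (1−w)·(43−24.5), i.e. w·62.4 = (1−w)·18.5.
So w/(1−w) = 18.5/62.4 = 0.2965, giving w = 18.5/(62.4+18.5) = 0.229.

w = 0.229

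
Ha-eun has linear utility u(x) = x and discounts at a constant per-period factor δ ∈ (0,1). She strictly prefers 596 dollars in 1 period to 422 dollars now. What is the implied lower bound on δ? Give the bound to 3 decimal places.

δ > 0.708

Comparing present values: 422 < δ·596.
Dividing through by 596 gives δ > 0.70805.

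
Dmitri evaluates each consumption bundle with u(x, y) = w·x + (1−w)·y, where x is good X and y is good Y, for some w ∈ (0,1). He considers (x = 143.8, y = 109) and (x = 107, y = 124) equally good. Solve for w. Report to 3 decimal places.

Indifference: w·143.8 + (1−w)·109 = w·107 + (1−w)·124.
Collecting terms: w·36.8 = (1−w)·15.
So w/(1−w) = 15/36.8 = 0.4076, giving w = 15/(36.8+15) = 0.290.

w = 0.290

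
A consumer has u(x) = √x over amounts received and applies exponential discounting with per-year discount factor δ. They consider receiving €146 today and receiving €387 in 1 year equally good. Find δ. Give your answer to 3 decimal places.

Indifference means u(146) = δ · u(387), so δ = u(146)/u(387).
Since u(x) = √x, δ = √(146/387) = 0.61422.

δ ≈ 0.614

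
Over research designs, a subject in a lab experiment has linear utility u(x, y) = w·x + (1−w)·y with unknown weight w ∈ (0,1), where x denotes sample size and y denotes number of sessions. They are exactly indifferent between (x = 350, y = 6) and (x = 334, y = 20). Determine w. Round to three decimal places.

u(350,6) = u(334,20) means w·350 + (1−w)·6 = w·334 + (1−w)·20.
Rearranging, 16·w − 14·(1−w) = 0.
So w/(1−w) = 14/16 = 0.8750, giving w = 14/(16+14) = 0.467.

w = 0.467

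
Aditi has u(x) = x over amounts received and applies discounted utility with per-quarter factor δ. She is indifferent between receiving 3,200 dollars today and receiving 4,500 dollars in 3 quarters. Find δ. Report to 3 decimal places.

Indifference means u(3200) = δ^3 · u(4500), so δ^3 = u(3200)/u(4500).
With u(x) = x: δ^3 = 3200/4500 = 0.71111.
So δ = 0.71111^(1/3) ≈ 0.893.

δ ≈ 0.893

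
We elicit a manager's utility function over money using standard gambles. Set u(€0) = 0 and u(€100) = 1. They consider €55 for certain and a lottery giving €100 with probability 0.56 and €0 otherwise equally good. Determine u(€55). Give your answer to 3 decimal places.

u(€55) equals the lottery's expected utility: 0.56·1 + 0.44·0 = 0.56.

0.560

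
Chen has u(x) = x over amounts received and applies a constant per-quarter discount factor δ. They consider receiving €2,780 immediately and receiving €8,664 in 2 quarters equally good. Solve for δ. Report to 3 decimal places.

δ ≈ 0.566

Equating discounted utilities: u(2780) = δ^2·u(8664) ⇒ δ^2 = u(2780)/u(8664).
With u(x) = x: δ^2 = 2780/8664 = 0.32087.
Hence δ = (0.32087)^(1/2) = 0.56645.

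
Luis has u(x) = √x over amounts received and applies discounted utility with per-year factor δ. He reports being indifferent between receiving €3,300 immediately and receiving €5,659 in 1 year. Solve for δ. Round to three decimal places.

The payoff in 1 year is discounted by δ, so u(3300) = δ·u(5659) and δ = u(3300)/u(5659).
Since u(x) = √x, δ = √(3300/5659) = 0.76364.

δ ≈ 0.764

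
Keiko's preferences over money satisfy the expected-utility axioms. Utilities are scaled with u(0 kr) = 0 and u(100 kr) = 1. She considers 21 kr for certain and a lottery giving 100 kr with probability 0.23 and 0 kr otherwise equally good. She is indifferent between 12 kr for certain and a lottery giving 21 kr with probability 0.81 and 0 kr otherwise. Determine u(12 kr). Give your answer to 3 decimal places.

First, u(21 kr) = 0.23·u(100 kr) + 0.77·u(0 kr) = 0.23.
Chaining: u(12 kr) = 0.81·0.23 + 0.19·0.00 = 0.1863.

0.186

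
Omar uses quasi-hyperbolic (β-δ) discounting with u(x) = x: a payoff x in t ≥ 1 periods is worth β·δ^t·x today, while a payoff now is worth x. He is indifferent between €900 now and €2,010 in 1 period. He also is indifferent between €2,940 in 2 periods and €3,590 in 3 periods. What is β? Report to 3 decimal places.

The second indifference involves only future payoffs, so β cancels: β·δ^2·2940 = β·δ^3·3590, giving δ = 2940/3590 = 0.81894.
The first indifference: 900 = β·δ·2010, so β = 900/(δ·2010) = 900/(0.81894·2010) ≈ 0.547.

β ≈ 0.547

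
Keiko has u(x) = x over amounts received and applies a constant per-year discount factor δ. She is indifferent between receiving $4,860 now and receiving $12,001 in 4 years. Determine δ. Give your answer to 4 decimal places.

Indifference means u(4860) = δ^4 · u(12001), so δ^4 = u(4860)/u(12001).
With u(x) = x: δ^4 = 4860/12001 = 0.40497.
So δ = 0.40497^(1/4) ≈ 0.7977.

δ ≈ 0.7977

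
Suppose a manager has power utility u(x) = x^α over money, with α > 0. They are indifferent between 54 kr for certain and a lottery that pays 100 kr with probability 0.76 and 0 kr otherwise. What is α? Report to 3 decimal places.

EU(lottery) = 0.76·100^α + 0.24·0 = 0.76·100^α.
Setting u(54) equal to that: 54^α = 0.76·100^α ⇒ (54/100)^α = 0.76.
Take logs: α = ln 0.76 / ln(54/100) ≈ 0.44538.

α ≈ 0.445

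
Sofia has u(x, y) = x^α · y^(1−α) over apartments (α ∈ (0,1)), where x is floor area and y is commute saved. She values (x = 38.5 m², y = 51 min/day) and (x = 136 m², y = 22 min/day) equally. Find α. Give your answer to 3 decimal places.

α ≈ 0.400

Indifference: 38.5^α · 51^(1−α) = 136^α · 22^(1−α).
Rearrange to (38.5/136)^α = (22/51)^(1−α) and take logs: α·-1.261997 = (1−α)·-0.840783.
Thus α·(-2.102780) = -0.840783, so α = -0.840783/-2.102780 ≈ 0.400.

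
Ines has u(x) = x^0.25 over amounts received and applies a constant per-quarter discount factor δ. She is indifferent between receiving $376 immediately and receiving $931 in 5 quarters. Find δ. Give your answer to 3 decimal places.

δ ≈ 0.956

Equating discounted utilities: u(376) = δ^5·u(931) ⇒ δ^5 = u(376)/u(931).
With u(x) = x^0.25: δ^5 = 376^0.25/931^0.25 = (376/931)^0.25 = 0.79719.
Hence δ = (0.79719)^(1/5) = 0.95568.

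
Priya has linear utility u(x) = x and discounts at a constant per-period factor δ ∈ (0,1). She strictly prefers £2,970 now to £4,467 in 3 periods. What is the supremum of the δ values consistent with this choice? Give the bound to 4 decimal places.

Under u(x) = x this choice says 2970 > δ^3·4467.
Dividing by 4467: δ^3 < 0.66488. Both sides are positive, so the cube root keeps the direction.
δ < 0.66488^(1/3) = 0.8728.

δ < 0.8728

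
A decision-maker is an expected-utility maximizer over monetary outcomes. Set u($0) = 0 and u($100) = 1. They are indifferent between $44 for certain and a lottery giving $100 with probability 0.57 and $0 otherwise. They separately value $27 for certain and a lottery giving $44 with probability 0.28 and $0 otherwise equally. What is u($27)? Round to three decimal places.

0.160

First, u($44) = 0.57·u($100) + 0.43·u($0) = 0.57.
The second indifference gives u($27) = 0.28·u($44) + 0.72·u($0) = 0.28·0.57 + 0.72·0.00 = 0.1596.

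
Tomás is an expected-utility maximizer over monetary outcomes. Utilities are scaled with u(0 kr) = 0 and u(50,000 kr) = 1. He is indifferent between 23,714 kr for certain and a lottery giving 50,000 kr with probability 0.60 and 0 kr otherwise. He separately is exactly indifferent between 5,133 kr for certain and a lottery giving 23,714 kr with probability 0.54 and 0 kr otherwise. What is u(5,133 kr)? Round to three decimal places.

0.324

From the first indifference, u(23,714 kr) = 0.60·u(50,000 kr) + 0.40·u(0 kr) = 0.60·1 + 0.40·0 = 0.60.
Chaining: u(5,133 kr) = 0.54·0.60 + 0.46·0.00 = 0.3240.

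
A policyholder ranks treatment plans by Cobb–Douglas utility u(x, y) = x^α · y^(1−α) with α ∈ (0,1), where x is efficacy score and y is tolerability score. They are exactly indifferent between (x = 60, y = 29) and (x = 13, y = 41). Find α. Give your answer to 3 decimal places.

α ≈ 0.185

Indifference: 60^α · 29^(1−α) = 13^α · 41^(1−α).
Rearrange to (60/13)^α = (41/29)^(1−α) and take logs: α·1.529395 = (1−α)·0.346276.
Thus α·(1.875671) = 0.346276, so α = 0.346276/1.875671 ≈ 0.185.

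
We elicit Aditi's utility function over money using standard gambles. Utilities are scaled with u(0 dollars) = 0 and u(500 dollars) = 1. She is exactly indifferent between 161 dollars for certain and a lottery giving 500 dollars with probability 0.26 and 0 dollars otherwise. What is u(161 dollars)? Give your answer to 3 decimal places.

0.260

By the standard-gamble method, u(161 dollars) is just the indifference probability on the best outcome: 0.26.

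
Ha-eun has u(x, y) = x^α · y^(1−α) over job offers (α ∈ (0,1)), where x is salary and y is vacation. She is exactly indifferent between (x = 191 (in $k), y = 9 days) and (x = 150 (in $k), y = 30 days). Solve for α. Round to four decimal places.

α ≈ 0.8328

Set the two utilities equal: 191^α·9^(1−α) = 150^α·30^(1−α).
(191/150)^α = (30/9)^(1−α); take logs: α·ln(191/150) = (1−α)·ln(30/9), i.e. α·0.2416381 = (1−α)·1.2039728.
So α/(1−α) = (1.2039728)/(0.2416381) = 4.9825454, and α = 4.9825454/5.9825454 ≈ 0.8328.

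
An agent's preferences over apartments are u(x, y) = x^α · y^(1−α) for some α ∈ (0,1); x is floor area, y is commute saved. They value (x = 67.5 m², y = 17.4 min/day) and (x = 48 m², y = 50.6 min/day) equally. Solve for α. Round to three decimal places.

Indifference: 67.5^α · 17.4^(1−α) = 48^α · 50.6^(1−α).
(67.5/48)^α = (50.6/17.4)^(1−α); take logs: α·ln(67.5/48) = (1−α)·ln(50.6/17.4), i.e. α·0.340927 = (1−α)·1.067481.
With A = 0.340927 and B = 1.067481: α·A = (1−α)·B, so α = B/(A+B) = 1.067481/1.408408 ≈ 0.758.

α ≈ 0.758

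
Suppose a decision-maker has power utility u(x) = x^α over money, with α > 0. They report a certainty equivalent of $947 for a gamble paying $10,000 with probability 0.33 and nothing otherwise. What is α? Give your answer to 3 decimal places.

α ≈ 0.470

The lottery's expected utility is 0.33·u(10000) + 0.67·u(0) = 0.33·10000^α (since u(0) = 0 for α > 0).
Setting u(947) equal to that: 947^α = 0.33·10000^α ⇒ (947/10000)^α = 0.33.
Taking logs: α·ln(947/10000) = ln(0.33), so α = -1.108663 / -2.357041 ≈ 0.470.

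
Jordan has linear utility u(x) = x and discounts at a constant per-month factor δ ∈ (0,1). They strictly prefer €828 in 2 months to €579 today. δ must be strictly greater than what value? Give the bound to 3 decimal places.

Comparing present values: 579 < δ^2·828.
So δ^2 > 579/828 = 0.69928; taking the square root of both positive sides preserves the inequality.
δ > (579/828)^(1/2) ≈ 0.836.

δ > 0.836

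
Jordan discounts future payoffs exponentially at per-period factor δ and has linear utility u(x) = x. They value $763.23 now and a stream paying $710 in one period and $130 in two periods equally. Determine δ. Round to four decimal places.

Equating present values: 763.23 = 710δ + 130δ².
That is, 130δ² + 710δ − 763.23 = 0, a quadratic in δ.
By the quadratic formula (taking the positive root), δ = (−710 + √900979.60) / 260 ≈ 0.9200.

δ ≈ 0.9200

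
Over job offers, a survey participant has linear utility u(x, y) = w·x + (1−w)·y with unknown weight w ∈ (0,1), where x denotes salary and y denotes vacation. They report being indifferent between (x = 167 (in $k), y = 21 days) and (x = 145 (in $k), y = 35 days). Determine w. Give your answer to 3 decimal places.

w = 0.389

Indifference: w·167 + (1−w)·21 = w·145 + (1−w)·35.
Collecting terms: w·22 = (1−w)·14.
The marginal rate of substitution is 14/22, so w = 14/(22+14) = 0.389.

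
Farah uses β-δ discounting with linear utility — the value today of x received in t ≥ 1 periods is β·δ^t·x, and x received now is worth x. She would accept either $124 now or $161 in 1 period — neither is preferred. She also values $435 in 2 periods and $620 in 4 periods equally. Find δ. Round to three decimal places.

δ ≈ 0.838

Both payoffs in the second observation are in the future, so β drops out: δ^2·435 = δ^4·620 ⇒ δ^2 = 435/620 = 0.70161, so δ = 0.83762.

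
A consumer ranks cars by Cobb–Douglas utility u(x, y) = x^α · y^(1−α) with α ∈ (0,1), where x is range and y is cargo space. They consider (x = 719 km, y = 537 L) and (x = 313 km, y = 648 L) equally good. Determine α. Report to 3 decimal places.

α ≈ 0.184

Set the two utilities equal: 719^α·537^(1−α) = 313^α·648^(1−α).
Taking logs: α·ln 719 + (1−α)·ln 537 = α·ln 313 + (1−α)·ln 648, i.e. α·0.831658 = (1−α)·0.187893.
Thus α·(1.019551) = 0.187893, so α = 0.187893/1.019551 ≈ 0.184.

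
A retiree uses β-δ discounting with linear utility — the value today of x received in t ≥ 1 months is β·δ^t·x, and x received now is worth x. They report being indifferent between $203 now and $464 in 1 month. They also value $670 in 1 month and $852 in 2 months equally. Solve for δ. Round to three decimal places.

The second indifference involves only future payoffs, so β cancels: β·δ^1·670 = β·δ^2·852, giving δ = 670/852 = 0.78638.

δ ≈ 0.786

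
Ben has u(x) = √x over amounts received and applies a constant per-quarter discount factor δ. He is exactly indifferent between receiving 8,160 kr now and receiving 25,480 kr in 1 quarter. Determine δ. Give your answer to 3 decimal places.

Indifference means u(8160) = δ · u(25480), so δ = u(8160)/u(25480).
Since u(x) = √x, δ = √(8160/25480) = 0.56591.

δ ≈ 0.566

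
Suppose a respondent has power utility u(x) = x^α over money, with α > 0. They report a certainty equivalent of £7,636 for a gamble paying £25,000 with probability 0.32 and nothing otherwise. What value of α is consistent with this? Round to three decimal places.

α ≈ 0.961

EU(lottery) = 0.32·25000^α + 0.68·0 = 0.32·25000^α.
Equating: 7636^α = 0.32·25000^α, i.e. 0.3054^α = 0.32.
Take logs: α = ln 0.32 / ln(7636/25000) ≈ 0.96074.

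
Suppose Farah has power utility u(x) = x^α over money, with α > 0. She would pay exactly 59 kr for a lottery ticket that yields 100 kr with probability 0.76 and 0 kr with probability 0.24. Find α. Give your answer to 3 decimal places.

α ≈ 0.520

EU(lottery) = 0.76·100^α + 0.24·0 = 0.76·100^α.
Equating: 59^α = 0.76·100^α, i.e. 0.5900^α = 0.76.
Take logs: α = ln 0.76 / ln(59/100) ≈ 0.52013.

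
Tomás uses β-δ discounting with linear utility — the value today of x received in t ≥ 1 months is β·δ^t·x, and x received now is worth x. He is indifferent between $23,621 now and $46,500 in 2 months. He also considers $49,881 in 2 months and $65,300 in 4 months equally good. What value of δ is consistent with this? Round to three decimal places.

δ ≈ 0.874

The second indifference involves only future payoffs, so β cancels: β·δ^2·49881 = β·δ^4·65300, giving δ^2 = 49881/65300 = 0.76387, so δ = 0.87400.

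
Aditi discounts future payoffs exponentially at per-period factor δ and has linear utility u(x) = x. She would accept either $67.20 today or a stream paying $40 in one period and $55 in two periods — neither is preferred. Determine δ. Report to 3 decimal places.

Equating present values: 67.20 = 40δ + 55δ².
Rearranged: 55δ² + 40δ − 67.20 = 0.
By the quadratic formula (taking the positive root), δ = (−40 + √16384.00) / 110 ≈ 0.800.

δ ≈ 0.800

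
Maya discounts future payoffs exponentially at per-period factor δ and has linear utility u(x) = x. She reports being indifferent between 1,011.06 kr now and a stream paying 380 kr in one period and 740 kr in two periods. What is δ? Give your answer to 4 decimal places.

δ ≈ 0.9400

Equating present values: 1011.06 = 380δ + 740δ².
That is, 740δ² + 380δ − 1011.06 = 0, a quadratic in δ.
By the quadratic formula (taking the positive root), δ = (−380 + √3137137.60) / 1480 ≈ 0.9400.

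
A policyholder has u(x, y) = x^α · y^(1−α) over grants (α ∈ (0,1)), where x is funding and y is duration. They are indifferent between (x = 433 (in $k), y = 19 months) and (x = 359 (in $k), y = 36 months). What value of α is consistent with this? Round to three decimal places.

α ≈ 0.773

The Cobb–Douglas utilities coincide, so 433^α·19^(1−α) = 359^α·36^(1−α).
Taking logs: α·ln 433 + (1−α)·ln 19 = α·ln 359 + (1−α)·ln 36, i.e. α·0.187415 = (1−α)·0.639080.
With A = 0.187415 and B = 0.639080: α·A = (1−α)·B, so α = B/(A+B) = 0.639080/0.826495 ≈ 0.773.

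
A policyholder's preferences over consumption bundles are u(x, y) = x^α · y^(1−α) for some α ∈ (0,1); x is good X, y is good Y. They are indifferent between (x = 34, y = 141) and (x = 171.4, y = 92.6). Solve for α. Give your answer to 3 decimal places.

α ≈ 0.206

Indifference: 34^α · 141^(1−α) = 171.4^α · 92.6^(1−α).
Rearrange to (34/171.4)^α = (92.6/141)^(1−α) and take logs: α·-1.617639 = (1−α)·-0.420471.
With A = -1.617639 and B = -0.420471: α·A = (1−α)·B, so α = B/(A+B) = -0.420471/-2.038110 ≈ 0.206.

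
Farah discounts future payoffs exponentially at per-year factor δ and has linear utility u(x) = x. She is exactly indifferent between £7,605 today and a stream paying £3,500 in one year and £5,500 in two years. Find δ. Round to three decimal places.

δ ≈ 0.900

Equating present values: 7605 = 3500δ + 5500δ².
Rearranged: 5500δ² + 3500δ − 7605 = 0.
By the quadratic formula (taking the positive root), δ = (−3500 + √179560000.00) / 11000 ≈ 0.900.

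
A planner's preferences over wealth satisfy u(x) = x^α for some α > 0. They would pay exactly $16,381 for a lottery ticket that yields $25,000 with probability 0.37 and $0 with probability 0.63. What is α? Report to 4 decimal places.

The lottery's expected utility is 0.37·u(25000) + 0.63·u(0) = 0.37·25000^α (since u(0) = 0 for α > 0).
Equating: 16381^α = 0.37·25000^α, i.e. 0.6552^α = 0.37.
Take logs: α = ln 0.37 / ln(16381/25000) ≈ 2.351848.

α ≈ 2.3518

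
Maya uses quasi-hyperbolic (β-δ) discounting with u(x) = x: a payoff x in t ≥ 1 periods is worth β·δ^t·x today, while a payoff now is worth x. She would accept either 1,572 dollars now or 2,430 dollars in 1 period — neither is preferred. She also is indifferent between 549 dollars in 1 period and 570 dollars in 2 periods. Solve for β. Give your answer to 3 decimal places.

Both payoffs in the second observation are in the future, so β drops out: δ^1·549 = δ^2·570 ⇒ δ = 549/570 = 0.96316.
Now use the now-vs-future pair: 1572 = β·δ·2430 gives β = 1572/(0.96316·2430) ≈ 0.672.

β ≈ 0.672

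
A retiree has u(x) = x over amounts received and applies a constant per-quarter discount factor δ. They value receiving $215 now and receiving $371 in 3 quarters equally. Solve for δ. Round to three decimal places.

δ ≈ 0.834

The payoff in 3 quarters is discounted by δ^3, so u(215) = δ^3·u(371) and δ^3 = u(215)/u(371).
With u(x) = x: δ^3 = 215/371 = 0.57951.
Hence δ = (0.57951)^(1/3) = 0.83372.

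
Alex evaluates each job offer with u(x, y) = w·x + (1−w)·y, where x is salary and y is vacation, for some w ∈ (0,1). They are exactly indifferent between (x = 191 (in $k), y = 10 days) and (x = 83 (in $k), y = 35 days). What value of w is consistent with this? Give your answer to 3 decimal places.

w = 0.188

Equating utilities: w·191 + (1−w)·10 = w·83 + (1−w)·35.
Rearranging, 108·w − 25·(1−w) = 0.
The marginal rate of substitution is 25/108, so w = 25/(108+25) = 0.188.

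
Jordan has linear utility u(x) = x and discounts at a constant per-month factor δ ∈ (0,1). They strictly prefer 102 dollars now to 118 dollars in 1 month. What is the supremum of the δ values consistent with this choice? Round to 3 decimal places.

Comparing present values: 102 > δ·118.
So δ < 102/118 = 0.86441.

δ < 0.864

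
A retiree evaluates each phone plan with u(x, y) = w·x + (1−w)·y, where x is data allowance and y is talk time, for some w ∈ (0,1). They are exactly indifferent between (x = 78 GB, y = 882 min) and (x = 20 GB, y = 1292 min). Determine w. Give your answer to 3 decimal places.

u(78,882) = u(20,1292) means w·78 + (1−w)·882 = w·20 + (1−w)·1292.
Rearranging, 58·w − 410·(1−w) = 0.
Hence w = 410/(58+410) = 410/468 = 0.876.

w = 0.876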